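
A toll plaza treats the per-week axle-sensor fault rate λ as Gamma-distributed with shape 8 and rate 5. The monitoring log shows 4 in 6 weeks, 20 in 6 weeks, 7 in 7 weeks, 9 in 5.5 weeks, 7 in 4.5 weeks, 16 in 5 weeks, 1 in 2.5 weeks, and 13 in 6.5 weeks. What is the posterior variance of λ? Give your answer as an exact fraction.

Total count: 4 + 20 + 7 + 9 + 7 + 16 + 1 + 13 = 77.
Total exposure: 6 + 6 + 7 + 5.5 + 4.5 + 5 + 2.5 + 6.5 = 43 weeks.
Gamma(α, β) with Poisson data over total exposure Σt gives posterior Gamma(α+Σx, β+Σt) = Gamma(85, 48).
Posterior variance = α'/β'² = 85/2304.

85/2304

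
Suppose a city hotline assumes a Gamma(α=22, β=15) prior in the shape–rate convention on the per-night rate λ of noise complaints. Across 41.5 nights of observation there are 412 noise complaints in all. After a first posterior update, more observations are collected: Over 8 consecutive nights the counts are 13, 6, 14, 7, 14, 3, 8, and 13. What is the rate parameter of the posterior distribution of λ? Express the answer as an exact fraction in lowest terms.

Total count 412 over total exposure 41.5 nights.
After the first batch: Gamma(22 + 412, 15 + 41.5) = Gamma(434, 113/2).
Total count: 13 + 6 + 14 + 7 + 14 + 3 + 8 + 13 = 78.
Total exposure: 8 nights.
After the second batch: Gamma(434 + 78, 113/2 + 8) = Gamma(512, 129/2).

129/2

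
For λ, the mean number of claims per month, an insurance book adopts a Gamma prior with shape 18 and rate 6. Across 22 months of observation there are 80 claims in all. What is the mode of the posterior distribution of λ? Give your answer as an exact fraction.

97/28

Total count 80 over total exposure 22 months.
Posterior: α' = 18 + 80 = 98, β' = 6 + 22 = 28.
Posterior mode = (α'−1)/β' = 97/28.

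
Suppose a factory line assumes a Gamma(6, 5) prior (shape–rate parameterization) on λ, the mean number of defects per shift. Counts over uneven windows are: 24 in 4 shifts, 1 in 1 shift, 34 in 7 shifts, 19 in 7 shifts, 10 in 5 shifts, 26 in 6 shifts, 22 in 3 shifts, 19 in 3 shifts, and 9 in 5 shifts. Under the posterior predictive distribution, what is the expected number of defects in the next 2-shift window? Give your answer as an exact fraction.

Total count: 24 + 1 + 34 + 19 + 10 + 26 + 22 + 19 + 9 = 164.
Total exposure: 4 + 1 + 7 + 7 + 5 + 6 + 3 + 3 + 5 = 41 shifts.
Posterior: α' = 6 + 164 = 170, β' = 5 + 41 = 46.
Predictive mean over a 2-shift window = T·E[λ|data] = 2·170/46 = 170/23.

170/23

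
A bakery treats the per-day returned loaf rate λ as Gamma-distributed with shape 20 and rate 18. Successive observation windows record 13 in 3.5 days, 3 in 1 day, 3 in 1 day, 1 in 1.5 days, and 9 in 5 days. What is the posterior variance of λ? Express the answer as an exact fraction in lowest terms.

49/900

Total count: 13 + 3 + 3 + 1 + 9 = 29.
Total exposure: 3.5 + 1 + 1 + 1.5 + 5 = 12 days.
By Gamma–Poisson conjugacy, the posterior is Gamma(α + Σx, β + Σt) = Gamma(20 + 29, 18 + 12) = Gamma(49, 30).
Posterior variance = α'/β'² = 49/900.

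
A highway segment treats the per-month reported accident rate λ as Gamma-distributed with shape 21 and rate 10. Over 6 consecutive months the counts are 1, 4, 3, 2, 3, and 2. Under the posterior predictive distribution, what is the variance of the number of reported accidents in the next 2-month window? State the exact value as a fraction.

Total count: 1 + 4 + 3 + 2 + 3 + 2 = 15.
Total exposure: 6 months.
The Gamma prior is conjugate for the Poisson rate, so λ | data ~ Gamma(21+15, 10+6) = Gamma(36, 16).
The posterior predictive for a window of length T is Negative Binomial with variance T·α'·(β'+T)/β'² = 2·36·18/256 = 81/16.

81/16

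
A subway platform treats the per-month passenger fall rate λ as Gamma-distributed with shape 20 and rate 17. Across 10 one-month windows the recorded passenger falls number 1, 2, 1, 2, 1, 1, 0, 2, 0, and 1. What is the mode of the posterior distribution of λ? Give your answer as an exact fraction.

Total count: 1 + 2 + 1 + 2 + 1 + 1 + 0 + 2 + 0 + 1 = 11.
Total exposure: 10 months.
By Gamma–Poisson conjugacy, the posterior is Gamma(α + Σx, β + Σt) = Gamma(20 + 11, 17 + 10) = Gamma(31, 27).
Posterior mode = (α'−1)/β' = 30/27 = 10/9.

10/9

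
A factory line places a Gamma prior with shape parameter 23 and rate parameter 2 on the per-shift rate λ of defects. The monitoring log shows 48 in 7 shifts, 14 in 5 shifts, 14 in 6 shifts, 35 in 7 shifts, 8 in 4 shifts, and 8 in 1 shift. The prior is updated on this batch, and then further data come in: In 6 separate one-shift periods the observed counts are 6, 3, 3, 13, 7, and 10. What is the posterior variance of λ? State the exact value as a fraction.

48/361

Total count: 48 + 14 + 14 + 35 + 8 + 8 = 127.
Total exposure: 7 + 5 + 6 + 7 + 4 + 1 = 30 shifts.
After the first batch: Gamma(23 + 127, 2 + 30) = Gamma(150, 32).
Total count: 6 + 3 + 3 + 13 + 7 + 10 = 42.
Total exposure: 6 shifts.
After the second batch: Gamma(150 + 42, 32 + 6) = Gamma(192, 38).
Posterior variance = α'/β'² = 192/1444 = 48/361.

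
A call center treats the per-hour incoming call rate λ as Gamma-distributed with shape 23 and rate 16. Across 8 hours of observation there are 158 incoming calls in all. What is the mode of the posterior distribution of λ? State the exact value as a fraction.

15/2

Total count 158 over total exposure 8 hours.
Posterior: α' = 23 + 158 = 181, β' = 16 + 8 = 24.
Posterior mode = (α'−1)/β' = 180/24 = 15/2.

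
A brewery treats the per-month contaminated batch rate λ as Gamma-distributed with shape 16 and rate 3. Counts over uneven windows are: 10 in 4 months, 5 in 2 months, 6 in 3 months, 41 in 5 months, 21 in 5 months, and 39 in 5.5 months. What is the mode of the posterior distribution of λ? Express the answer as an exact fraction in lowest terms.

Total count: 10 + 5 + 6 + 41 + 21 + 39 = 122.
Total exposure: 4 + 2 + 3 + 5 + 5 + 5.5 = 24.5 months.
The Gamma prior is conjugate for the Poisson rate, so λ | data ~ Gamma(16+122, 3+24.5) = Gamma(138, 55/2).
Posterior mode = (α'−1)/β' = 137/(55/2) = 274/55.

274/55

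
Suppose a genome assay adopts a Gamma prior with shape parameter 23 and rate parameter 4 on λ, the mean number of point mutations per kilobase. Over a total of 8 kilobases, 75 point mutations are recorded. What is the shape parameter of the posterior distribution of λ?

Total count 75 over total exposure 8 kilobases.
Gamma(α, β) with Poisson data over total exposure Σt gives posterior Gamma(α+Σx, β+Σt) = Gamma(98, 12).

98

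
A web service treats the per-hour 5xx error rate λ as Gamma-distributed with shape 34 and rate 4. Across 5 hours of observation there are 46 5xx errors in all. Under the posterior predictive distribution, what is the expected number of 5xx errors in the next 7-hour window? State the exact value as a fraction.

560/9

Total count 46 over total exposure 5 hours.
Posterior: α' = 34 + 46 = 80, β' = 4 + 5 = 9.
Predictive mean over a 7-hour window = T·E[λ|data] = 7·80/9 = 560/9.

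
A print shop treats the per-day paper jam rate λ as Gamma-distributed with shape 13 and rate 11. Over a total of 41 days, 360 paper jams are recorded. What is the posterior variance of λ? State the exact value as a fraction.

Total count 360 over total exposure 41 days.
Conjugate update: add total count to the shape and total exposure to the rate, giving Gamma(373, 52).
Posterior variance = α'/β'² = 373/2704.

373/2704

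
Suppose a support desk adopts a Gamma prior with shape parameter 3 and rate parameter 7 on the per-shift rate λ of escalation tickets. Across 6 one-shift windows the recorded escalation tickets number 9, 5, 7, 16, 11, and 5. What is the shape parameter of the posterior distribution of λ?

56

Total count: 9 + 5 + 7 + 16 + 11 + 5 = 53.
Total exposure: 6 shifts.
Conjugate update: add total count to the shape and total exposure to the rate, giving Gamma(56, 13).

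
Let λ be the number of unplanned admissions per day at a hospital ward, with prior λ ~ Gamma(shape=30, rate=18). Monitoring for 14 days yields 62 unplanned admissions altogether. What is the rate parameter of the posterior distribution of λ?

32

Total count 62 over total exposure 14 days.
Conjugate update: add total count to the shape and total exposure to the rate, giving Gamma(92, 32).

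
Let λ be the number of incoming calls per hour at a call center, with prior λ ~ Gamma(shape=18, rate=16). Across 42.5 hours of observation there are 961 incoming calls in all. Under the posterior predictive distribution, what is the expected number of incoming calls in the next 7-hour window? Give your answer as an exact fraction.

Total count 961 over total exposure 42.5 hours.
Conjugate update: add total count to the shape and total exposure to the rate, giving Gamma(979, 117/2).
Predictive mean over a 7-hour window = T·E[λ|data] = 7·979/(117/2) = 13706/117.

13706/117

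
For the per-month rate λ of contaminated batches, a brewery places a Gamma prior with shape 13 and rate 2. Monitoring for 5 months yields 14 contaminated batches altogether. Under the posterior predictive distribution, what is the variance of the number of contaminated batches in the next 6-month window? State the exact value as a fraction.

Total count 14 over total exposure 5 months.
The Gamma prior is conjugate for the Poisson rate, so λ | data ~ Gamma(13+14, 2+5) = Gamma(27, 7).
The posterior predictive for a window of length T is Negative Binomial with variance T·α'·(β'+T)/β'² = 6·27·13/49 = 2106/49.

2106/49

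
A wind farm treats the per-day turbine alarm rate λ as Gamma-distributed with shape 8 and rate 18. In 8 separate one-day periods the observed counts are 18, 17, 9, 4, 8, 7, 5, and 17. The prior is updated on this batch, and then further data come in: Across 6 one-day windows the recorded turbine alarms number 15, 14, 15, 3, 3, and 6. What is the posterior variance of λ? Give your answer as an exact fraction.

149/1024

Total count: 18 + 17 + 9 + 4 + 8 + 7 + 5 + 17 = 85.
Total exposure: 8 days.
After the first batch: Gamma(8 + 85, 18 + 8) = Gamma(93, 26).
Total count: 15 + 14 + 15 + 3 + 3 + 6 = 56.
Total exposure: 6 days.
After the second batch: Gamma(93 + 56, 26 + 6) = Gamma(149, 32).
Posterior variance = α'/β'² = 149/1024.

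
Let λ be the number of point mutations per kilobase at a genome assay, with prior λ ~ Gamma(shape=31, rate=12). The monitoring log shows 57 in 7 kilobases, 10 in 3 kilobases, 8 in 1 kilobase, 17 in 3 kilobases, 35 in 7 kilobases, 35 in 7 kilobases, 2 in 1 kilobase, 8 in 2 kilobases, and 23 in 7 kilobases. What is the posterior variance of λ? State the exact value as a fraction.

113/1250

Total count: 57 + 10 + 8 + 17 + 35 + 35 + 2 + 8 + 23 = 195.
Total exposure: 7 + 3 + 1 + 3 + 7 + 7 + 1 + 2 + 7 = 38 kilobases.
The Gamma prior is conjugate for the Poisson rate, so λ | data ~ Gamma(31+195, 12+38) = Gamma(226, 50).
Posterior variance = α'/β'² = 226/2500 = 113/1250.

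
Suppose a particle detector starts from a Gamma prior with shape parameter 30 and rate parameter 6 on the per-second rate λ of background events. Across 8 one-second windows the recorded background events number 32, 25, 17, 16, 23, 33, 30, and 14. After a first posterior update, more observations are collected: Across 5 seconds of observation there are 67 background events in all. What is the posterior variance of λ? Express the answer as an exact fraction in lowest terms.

287/361

Total count: 32 + 25 + 17 + 16 + 23 + 33 + 30 + 14 = 190.
Total exposure: 8 seconds.
After the first batch: Gamma(30 + 190, 6 + 8) = Gamma(220, 14).
Total count 67 over total exposure 5 seconds.
After the second batch: Gamma(220 + 67, 14 + 5) = Gamma(287, 19).
Posterior variance = α'/β'² = 287/361.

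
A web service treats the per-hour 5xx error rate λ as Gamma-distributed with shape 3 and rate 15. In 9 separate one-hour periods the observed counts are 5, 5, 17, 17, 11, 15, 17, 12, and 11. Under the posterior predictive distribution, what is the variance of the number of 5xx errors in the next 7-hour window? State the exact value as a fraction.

Total count: 5 + 5 + 17 + 17 + 11 + 15 + 17 + 12 + 11 = 110.
Total exposure: 9 hours.
Gamma(α, β) with Poisson data over total exposure Σt gives posterior Gamma(α+Σx, β+Σt) = Gamma(113, 24).
The posterior predictive for a window of length T is Negative Binomial with variance T·α'·(β'+T)/β'² = 7·113·31/576 = 24521/576.

24521/576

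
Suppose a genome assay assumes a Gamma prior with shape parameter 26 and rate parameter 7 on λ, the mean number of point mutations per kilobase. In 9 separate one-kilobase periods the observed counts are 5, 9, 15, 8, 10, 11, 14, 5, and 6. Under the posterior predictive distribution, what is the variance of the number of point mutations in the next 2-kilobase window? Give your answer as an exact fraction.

Total count: 5 + 9 + 15 + 8 + 10 + 11 + 14 + 5 + 6 = 83.
Total exposure: 9 kilobases.
By Gamma–Poisson conjugacy, the posterior is Gamma(α + Σx, β + Σt) = Gamma(26 + 83, 7 + 9) = Gamma(109, 16).
The posterior predictive for a window of length T is Negative Binomial with variance T·α'·(β'+T)/β'² = 2·109·18/256 = 981/64.

981/64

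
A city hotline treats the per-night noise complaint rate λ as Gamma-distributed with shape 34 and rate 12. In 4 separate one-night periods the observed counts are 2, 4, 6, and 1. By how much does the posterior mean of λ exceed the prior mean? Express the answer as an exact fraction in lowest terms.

5/48

Total count: 2 + 4 + 6 + 1 = 13.
Total exposure: 4 nights.
Conjugate update: add total count to the shape and total exposure to the rate, giving Gamma(47, 16).
Posterior mean = 47/16 = 47/16; prior mean = 34/12 = 17/6. Difference = 47/16 − 17/6 = 5/48.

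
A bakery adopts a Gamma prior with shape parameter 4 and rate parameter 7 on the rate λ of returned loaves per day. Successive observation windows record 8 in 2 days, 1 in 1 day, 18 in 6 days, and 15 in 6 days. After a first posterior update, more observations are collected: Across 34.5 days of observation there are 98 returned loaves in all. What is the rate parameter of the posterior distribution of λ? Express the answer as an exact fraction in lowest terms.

Total count: 8 + 1 + 18 + 15 = 42.
Total exposure: 2 + 1 + 6 + 6 = 15 days.
After the first batch: Gamma(4 + 42, 7 + 15) = Gamma(46, 22).
Total count 98 over total exposure 34.5 days.
After the second batch: Gamma(46 + 98, 22 + 34.5) = Gamma(144, 113/2).

113/2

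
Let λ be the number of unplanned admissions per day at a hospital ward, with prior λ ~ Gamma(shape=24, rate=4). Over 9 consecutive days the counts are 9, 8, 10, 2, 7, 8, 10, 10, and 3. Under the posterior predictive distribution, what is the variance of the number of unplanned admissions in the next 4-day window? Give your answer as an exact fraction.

476/13

Total count: 9 + 8 + 10 + 2 + 7 + 8 + 10 + 10 + 3 = 67.
Total exposure: 9 days.
By Gamma–Poisson conjugacy, the posterior is Gamma(α + Σx, β + Σt) = Gamma(24 + 67, 4 + 9) = Gamma(91, 13).
The posterior predictive for a window of length T is Negative Binomial with variance T·α'·(β'+T)/β'² = 4·91·17/169 = 476/13.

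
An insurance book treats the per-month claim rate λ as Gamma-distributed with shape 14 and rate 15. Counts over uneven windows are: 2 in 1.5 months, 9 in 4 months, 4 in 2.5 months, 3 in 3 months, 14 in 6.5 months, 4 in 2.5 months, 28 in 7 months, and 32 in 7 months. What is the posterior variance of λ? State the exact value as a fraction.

Total count: 2 + 9 + 4 + 3 + 14 + 4 + 28 + 32 = 96.
Total exposure: 1.5 + 4 + 2.5 + 3 + 6.5 + 2.5 + 7 + 7 = 34 months.
Conjugate update: add total count to the shape and total exposure to the rate, giving Gamma(110, 49).
Posterior variance = α'/β'² = 110/2401.

110/2401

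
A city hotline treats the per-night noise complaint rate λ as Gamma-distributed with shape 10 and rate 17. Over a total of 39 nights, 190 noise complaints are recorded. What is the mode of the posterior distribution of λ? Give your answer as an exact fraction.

Total count 190 over total exposure 39 nights.
Conjugate update: add total count to the shape and total exposure to the rate, giving Gamma(200, 56).
Posterior mode = (α'−1)/β' = 199/56.

199/56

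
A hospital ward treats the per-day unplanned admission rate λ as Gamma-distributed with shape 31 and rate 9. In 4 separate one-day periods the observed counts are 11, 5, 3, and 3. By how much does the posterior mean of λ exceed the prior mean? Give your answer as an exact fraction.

Total count: 11 + 5 + 3 + 3 = 22.
Total exposure: 4 days.
Posterior: α' = 31 + 22 = 53, β' = 9 + 4 = 13.
Posterior mean = 53/13 = 53/13; prior mean = 31/9 = 31/9. Difference = 53/13 − 31/9 = 74/117.

74/117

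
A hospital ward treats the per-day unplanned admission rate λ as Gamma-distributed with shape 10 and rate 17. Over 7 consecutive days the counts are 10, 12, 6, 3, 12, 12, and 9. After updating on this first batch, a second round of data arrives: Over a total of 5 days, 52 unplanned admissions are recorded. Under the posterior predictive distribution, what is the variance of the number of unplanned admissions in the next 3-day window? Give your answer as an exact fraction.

12096/841

Total count: 10 + 12 + 6 + 3 + 12 + 12 + 9 = 64.
Total exposure: 7 days.
After the first batch: Gamma(10 + 64, 17 + 7) = Gamma(74, 24).
Total count 52 over total exposure 5 days.
After the second batch: Gamma(74 + 52, 24 + 5) = Gamma(126, 29).
The posterior predictive for a window of length T is Negative Binomial with variance T·α'·(β'+T)/β'² = 3·126·32/841 = 12096/841.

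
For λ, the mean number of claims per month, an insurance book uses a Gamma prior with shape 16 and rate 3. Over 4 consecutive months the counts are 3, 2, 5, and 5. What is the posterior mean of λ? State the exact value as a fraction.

Total count: 3 + 2 + 5 + 5 = 15.
Total exposure: 4 months.
Gamma(α, β) with Poisson data over total exposure Σt gives posterior Gamma(α+Σx, β+Σt) = Gamma(31, 7).
Posterior mean = α'/β' = 31/7.

31/7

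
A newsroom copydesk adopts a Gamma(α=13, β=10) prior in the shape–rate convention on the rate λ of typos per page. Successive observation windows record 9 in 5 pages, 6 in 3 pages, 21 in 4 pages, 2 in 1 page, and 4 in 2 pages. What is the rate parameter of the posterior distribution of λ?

25

Total count: 9 + 6 + 21 + 2 + 4 = 42.
Total exposure: 5 + 3 + 4 + 1 + 2 = 15 pages.
By Gamma–Poisson conjugacy, the posterior is Gamma(α + Σx, β + Σt) = Gamma(13 + 42, 10 + 15) = Gamma(55, 25).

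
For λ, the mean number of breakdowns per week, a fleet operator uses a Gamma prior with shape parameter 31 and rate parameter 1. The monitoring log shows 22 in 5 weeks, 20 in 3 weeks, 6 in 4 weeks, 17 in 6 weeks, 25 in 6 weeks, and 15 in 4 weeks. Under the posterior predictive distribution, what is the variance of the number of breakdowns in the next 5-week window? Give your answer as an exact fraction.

Total count: 22 + 20 + 6 + 17 + 25 + 15 = 105.
Total exposure: 5 + 3 + 4 + 6 + 6 + 4 = 28 weeks.
Posterior: α' = 31 + 105 = 136, β' = 1 + 28 = 29.
The posterior predictive for a window of length T is Negative Binomial with variance T·α'·(β'+T)/β'² = 5·136·34/841 = 23120/841.

23120/841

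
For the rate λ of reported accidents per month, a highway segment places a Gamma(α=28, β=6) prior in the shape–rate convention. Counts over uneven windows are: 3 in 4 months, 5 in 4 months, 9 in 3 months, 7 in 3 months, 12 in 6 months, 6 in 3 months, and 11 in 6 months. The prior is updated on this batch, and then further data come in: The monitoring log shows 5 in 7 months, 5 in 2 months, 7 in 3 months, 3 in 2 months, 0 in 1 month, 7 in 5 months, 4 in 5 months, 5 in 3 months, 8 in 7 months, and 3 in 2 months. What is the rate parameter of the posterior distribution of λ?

Total count: 3 + 5 + 9 + 7 + 12 + 6 + 11 = 53.
Total exposure: 4 + 4 + 3 + 3 + 6 + 3 + 6 = 29 months.
After the first batch: Gamma(28 + 53, 6 + 29) = Gamma(81, 35).
Total count: 5 + 5 + 7 + 3 + 0 + 7 + 4 + 5 + 8 + 3 = 47.
Total exposure: 7 + 2 + 3 + 2 + 1 + 5 + 5 + 3 + 7 + 2 = 37 months.
After the second batch: Gamma(81 + 47, 35 + 37) = Gamma(128, 72).

72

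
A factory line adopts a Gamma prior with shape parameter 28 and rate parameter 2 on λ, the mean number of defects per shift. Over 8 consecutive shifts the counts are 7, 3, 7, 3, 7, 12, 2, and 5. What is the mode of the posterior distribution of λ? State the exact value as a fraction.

Total count: 7 + 3 + 7 + 3 + 7 + 12 + 2 + 5 = 46.
Total exposure: 8 shifts.
The Gamma prior is conjugate for the Poisson rate, so λ | data ~ Gamma(28+46, 2+8) = Gamma(74, 10).
Posterior mode = (α'−1)/β' = 73/10.

73/10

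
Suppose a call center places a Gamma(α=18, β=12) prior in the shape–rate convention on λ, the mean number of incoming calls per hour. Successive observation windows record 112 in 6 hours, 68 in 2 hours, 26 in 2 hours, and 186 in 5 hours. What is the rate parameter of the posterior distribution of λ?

Total count: 112 + 68 + 26 + 186 = 392.
Total exposure: 6 + 2 + 2 + 5 = 15 hours.
Gamma(α, β) with Poisson data over total exposure Σt gives posterior Gamma(α+Σx, β+Σt) = Gamma(410, 27).

27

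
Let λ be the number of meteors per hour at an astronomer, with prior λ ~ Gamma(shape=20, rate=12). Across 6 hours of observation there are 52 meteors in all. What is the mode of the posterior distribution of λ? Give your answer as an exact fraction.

71/18

Total count 52 over total exposure 6 hours.
Gamma(α, β) with Poisson data over total exposure Σt gives posterior Gamma(α+Σx, β+Σt) = Gamma(72, 18).
Posterior mode = (α'−1)/β' = 71/18.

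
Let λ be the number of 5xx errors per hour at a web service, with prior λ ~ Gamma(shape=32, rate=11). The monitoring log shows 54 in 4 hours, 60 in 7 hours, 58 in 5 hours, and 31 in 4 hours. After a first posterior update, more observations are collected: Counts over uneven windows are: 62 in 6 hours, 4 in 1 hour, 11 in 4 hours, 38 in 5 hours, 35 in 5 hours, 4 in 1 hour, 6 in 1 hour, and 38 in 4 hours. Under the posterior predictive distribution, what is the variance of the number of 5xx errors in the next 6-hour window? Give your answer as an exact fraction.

Total count: 54 + 60 + 58 + 31 = 203.
Total exposure: 4 + 7 + 5 + 4 = 20 hours.
After the first batch: Gamma(32 + 203, 11 + 20) = Gamma(235, 31).
Total count: 62 + 4 + 11 + 38 + 35 + 4 + 6 + 38 = 198.
Total exposure: 6 + 1 + 4 + 5 + 5 + 1 + 1 + 4 = 27 hours.
After the second batch: Gamma(235 + 198, 31 + 27) = Gamma(433, 58).
The posterior predictive for a window of length T is Negative Binomial with variance T·α'·(β'+T)/β'² = 6·433·64/3364 = 41568/841.

41568/841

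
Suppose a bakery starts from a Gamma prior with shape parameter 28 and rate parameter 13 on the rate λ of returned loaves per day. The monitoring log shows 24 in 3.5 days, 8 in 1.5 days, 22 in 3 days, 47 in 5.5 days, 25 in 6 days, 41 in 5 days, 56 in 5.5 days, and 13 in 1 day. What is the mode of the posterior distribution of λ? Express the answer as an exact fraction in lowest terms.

Total count: 24 + 8 + 22 + 47 + 25 + 41 + 56 + 13 = 236.
Total exposure: 3.5 + 1.5 + 3 + 5.5 + 6 + 5 + 5.5 + 1 = 31 days.
By Gamma–Poisson conjugacy, the posterior is Gamma(α + Σx, β + Σt) = Gamma(28 + 236, 13 + 31) = Gamma(264, 44).
Posterior mode = (α'−1)/β' = 263/44.

263/44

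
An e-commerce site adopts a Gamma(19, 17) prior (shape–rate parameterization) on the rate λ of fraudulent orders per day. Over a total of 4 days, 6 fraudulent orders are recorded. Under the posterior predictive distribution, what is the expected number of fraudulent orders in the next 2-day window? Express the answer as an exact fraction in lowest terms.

50/21

Total count 6 over total exposure 4 days.
Posterior: α' = 19 + 6 = 25, β' = 17 + 4 = 21.
Predictive mean over a 2-day window = T·E[λ|data] = 2·25/21 = 50/21.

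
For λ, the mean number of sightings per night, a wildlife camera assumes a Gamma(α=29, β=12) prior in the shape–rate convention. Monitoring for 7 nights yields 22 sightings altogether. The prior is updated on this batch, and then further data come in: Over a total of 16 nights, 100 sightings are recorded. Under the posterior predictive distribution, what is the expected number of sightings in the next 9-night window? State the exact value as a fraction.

1359/35

Total count 22 over total exposure 7 nights.
After the first batch: Gamma(29 + 22, 12 + 7) = Gamma(51, 19).
Total count 100 over total exposure 16 nights.
After the second batch: Gamma(51 + 100, 19 + 16) = Gamma(151, 35).
Predictive mean over a 9-night window = T·E[λ|data] = 9·151/35 = 1359/35.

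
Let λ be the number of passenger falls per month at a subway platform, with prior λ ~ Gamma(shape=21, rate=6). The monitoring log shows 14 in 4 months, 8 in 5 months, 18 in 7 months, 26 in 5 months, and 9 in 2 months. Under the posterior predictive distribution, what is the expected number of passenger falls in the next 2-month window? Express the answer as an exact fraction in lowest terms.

192/29

Total count: 14 + 8 + 18 + 26 + 9 = 75.
Total exposure: 4 + 5 + 7 + 5 + 2 = 23 months.
Conjugate update: add total count to the shape and total exposure to the rate, giving Gamma(96, 29).
Predictive mean over a 2-month window = T·E[λ|data] = 2·96/29 = 192/29.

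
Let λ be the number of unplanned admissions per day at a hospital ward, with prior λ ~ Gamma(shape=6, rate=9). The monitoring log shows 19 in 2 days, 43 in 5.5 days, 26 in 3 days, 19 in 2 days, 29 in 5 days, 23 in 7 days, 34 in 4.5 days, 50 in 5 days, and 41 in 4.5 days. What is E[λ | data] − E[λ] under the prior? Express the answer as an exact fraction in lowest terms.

Total count: 19 + 43 + 26 + 19 + 29 + 23 + 34 + 50 + 41 = 284.
Total exposure: 2 + 5.5 + 3 + 2 + 5 + 7 + 4.5 + 5 + 4.5 = 38.5 days.
By Gamma–Poisson conjugacy, the posterior is Gamma(α + Σx, β + Σt) = Gamma(6 + 284, 9 + 38.5) = Gamma(290, 95/2).
Posterior mean = 290/(95/2) = 116/19; prior mean = 6/9 = 2/3. Difference = 116/19 − 2/3 = 310/57.

310/57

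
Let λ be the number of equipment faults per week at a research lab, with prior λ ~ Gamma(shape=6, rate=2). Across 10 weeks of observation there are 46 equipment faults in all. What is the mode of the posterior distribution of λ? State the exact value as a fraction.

Total count 46 over total exposure 10 weeks.
Conjugate update: add total count to the shape and total exposure to the rate, giving Gamma(52, 12).
Posterior mode = (α'−1)/β' = 51/12 = 17/4.

17/4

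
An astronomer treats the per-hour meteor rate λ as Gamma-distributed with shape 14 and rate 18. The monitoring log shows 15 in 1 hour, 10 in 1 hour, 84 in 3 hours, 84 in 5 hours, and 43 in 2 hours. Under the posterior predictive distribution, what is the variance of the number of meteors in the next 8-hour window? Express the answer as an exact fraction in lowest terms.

760/9

Total count: 15 + 10 + 84 + 84 + 43 = 236.
Total exposure: 1 + 1 + 3 + 5 + 2 = 12 hours.
Posterior: α' = 14 + 236 = 250, β' = 18 + 12 = 30.
The posterior predictive for a window of length T is Negative Binomial with variance T·α'·(β'+T)/β'² = 8·250·38/900 = 760/9.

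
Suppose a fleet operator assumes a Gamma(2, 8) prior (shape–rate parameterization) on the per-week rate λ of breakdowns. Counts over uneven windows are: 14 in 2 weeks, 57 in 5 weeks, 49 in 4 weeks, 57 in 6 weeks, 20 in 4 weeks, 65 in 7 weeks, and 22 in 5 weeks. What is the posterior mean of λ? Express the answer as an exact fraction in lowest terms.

Total count: 14 + 57 + 49 + 57 + 20 + 65 + 22 = 284.
Total exposure: 2 + 5 + 4 + 6 + 4 + 7 + 5 = 33 weeks.
Conjugate update: add total count to the shape and total exposure to the rate, giving Gamma(286, 41).
Posterior mean = α'/β' = 286/41.

286/41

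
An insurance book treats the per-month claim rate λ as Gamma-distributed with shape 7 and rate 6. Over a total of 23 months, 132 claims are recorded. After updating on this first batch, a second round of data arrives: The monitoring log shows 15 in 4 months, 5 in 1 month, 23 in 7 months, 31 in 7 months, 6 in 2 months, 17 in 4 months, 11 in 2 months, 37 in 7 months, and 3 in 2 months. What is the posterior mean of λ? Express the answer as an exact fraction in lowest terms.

Total count 132 over total exposure 23 months.
After the first batch: Gamma(7 + 132, 6 + 23) = Gamma(139, 29).
Total count: 15 + 5 + 23 + 31 + 6 + 17 + 11 + 37 + 3 = 148.
Total exposure: 4 + 1 + 7 + 7 + 2 + 4 + 2 + 7 + 2 = 36 months.
After the second batch: Gamma(139 + 148, 29 + 36) = Gamma(287, 65).
Posterior mean = α'/β' = 287/65.

287/65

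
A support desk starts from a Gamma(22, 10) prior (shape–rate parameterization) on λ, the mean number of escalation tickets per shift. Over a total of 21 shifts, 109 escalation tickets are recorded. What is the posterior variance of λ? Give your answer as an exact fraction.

131/961

Total count 109 over total exposure 21 shifts.
Conjugate update: add total count to the shape and total exposure to the rate, giving Gamma(131, 31).
Posterior variance = α'/β'² = 131/961.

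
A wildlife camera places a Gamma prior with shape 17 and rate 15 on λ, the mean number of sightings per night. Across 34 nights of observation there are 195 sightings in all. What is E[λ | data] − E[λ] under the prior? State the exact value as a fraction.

Total count 195 over total exposure 34 nights.
The Gamma prior is conjugate for the Poisson rate, so λ | data ~ Gamma(17+195, 15+34) = Gamma(212, 49).
Posterior mean = 212/49 = 212/49; prior mean = 17/15 = 17/15. Difference = 212/49 − 17/15 = 2347/735.

2347/735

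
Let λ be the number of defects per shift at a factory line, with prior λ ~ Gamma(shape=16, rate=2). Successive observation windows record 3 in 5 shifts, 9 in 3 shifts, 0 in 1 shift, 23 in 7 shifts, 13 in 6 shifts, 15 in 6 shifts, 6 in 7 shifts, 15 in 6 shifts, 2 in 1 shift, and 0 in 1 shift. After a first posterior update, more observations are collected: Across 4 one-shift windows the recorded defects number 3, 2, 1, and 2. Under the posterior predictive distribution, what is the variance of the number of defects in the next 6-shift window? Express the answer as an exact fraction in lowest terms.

36300/2401

Total count: 3 + 9 + 0 + 23 + 13 + 15 + 6 + 15 + 2 + 0 = 86.
Total exposure: 5 + 3 + 1 + 7 + 6 + 6 + 7 + 6 + 1 + 1 = 43 shifts.
After the first batch: Gamma(16 + 86, 2 + 43) = Gamma(102, 45).
Total count: 3 + 2 + 1 + 2 = 8.
Total exposure: 4 shifts.
After the second batch: Gamma(102 + 8, 45 + 4) = Gamma(110, 49).
The posterior predictive for a window of length T is Negative Binomial with variance T·α'·(β'+T)/β'² = 6·110·55/2401 = 36300/2401.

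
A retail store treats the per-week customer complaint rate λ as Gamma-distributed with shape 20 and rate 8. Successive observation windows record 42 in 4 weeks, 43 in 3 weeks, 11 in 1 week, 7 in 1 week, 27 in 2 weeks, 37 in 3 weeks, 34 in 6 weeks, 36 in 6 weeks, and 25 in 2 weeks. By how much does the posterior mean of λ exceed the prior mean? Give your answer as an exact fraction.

Total count: 42 + 43 + 11 + 7 + 27 + 37 + 34 + 36 + 25 = 262.
Total exposure: 4 + 3 + 1 + 1 + 2 + 3 + 6 + 6 + 2 = 28 weeks.
Posterior: α' = 20 + 262 = 282, β' = 8 + 28 = 36.
Posterior mean = 282/36 = 47/6; prior mean = 20/8 = 5/2. Difference = 47/6 − 5/2 = 16/3.

16/3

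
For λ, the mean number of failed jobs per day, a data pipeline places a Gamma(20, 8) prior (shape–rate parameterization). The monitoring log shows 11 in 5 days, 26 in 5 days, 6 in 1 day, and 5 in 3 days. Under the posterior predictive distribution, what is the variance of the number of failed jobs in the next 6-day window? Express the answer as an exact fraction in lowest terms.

2856/121

Total count: 11 + 26 + 6 + 5 = 48.
Total exposure: 5 + 5 + 1 + 3 = 14 days.
Gamma(α, β) with Poisson data over total exposure Σt gives posterior Gamma(α+Σx, β+Σt) = Gamma(68, 22).
The posterior predictive for a window of length T is Negative Binomial with variance T·α'·(β'+T)/β'² = 6·68·28/484 = 2856/121.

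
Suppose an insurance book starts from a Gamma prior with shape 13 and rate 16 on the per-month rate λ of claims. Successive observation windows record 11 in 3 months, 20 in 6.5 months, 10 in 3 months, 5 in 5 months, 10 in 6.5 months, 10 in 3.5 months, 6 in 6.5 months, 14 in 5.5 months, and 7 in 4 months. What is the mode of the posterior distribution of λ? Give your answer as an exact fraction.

Total count: 11 + 20 + 10 + 5 + 10 + 10 + 6 + 14 + 7 = 93.
Total exposure: 3 + 6.5 + 3 + 5 + 6.5 + 3.5 + 6.5 + 5.5 + 4 = 43.5 months.
Posterior: α' = 13 + 93 = 106, β' = 16 + 43.5 = 119/2.
Posterior mode = (α'−1)/β' = 105/(119/2) = 30/17.

30/17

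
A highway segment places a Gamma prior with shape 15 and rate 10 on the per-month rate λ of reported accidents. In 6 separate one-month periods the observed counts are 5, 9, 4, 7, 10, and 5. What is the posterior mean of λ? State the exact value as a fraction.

55/16

Total count: 5 + 9 + 4 + 7 + 10 + 5 = 40.
Total exposure: 6 months.
Conjugate update: add total count to the shape and total exposure to the rate, giving Gamma(55, 16).
Posterior mean = α'/β' = 55/16.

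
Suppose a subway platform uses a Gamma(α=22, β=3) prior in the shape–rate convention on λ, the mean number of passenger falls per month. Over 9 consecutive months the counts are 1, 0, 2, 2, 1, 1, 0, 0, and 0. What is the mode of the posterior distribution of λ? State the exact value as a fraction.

7/3

Total count: 1 + 0 + 2 + 2 + 1 + 1 + 0 + 0 + 0 = 7.
Total exposure: 9 months.
Conjugate update: add total count to the shape and total exposure to the rate, giving Gamma(29, 12).
Posterior mode = (α'−1)/β' = 28/12 = 7/3.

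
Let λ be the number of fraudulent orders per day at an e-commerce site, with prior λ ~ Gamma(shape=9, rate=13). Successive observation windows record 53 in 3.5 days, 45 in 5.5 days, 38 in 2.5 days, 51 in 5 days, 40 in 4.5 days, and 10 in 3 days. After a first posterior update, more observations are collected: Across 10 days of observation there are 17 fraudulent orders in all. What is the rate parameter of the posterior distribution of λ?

Total count: 53 + 45 + 38 + 51 + 40 + 10 = 237.
Total exposure: 3.5 + 5.5 + 2.5 + 5 + 4.5 + 3 = 24 days.
After the first batch: Gamma(9 + 237, 13 + 24) = Gamma(246, 37).
Total count 17 over total exposure 10 days.
After the second batch: Gamma(246 + 17, 37 + 10) = Gamma(263, 47).

47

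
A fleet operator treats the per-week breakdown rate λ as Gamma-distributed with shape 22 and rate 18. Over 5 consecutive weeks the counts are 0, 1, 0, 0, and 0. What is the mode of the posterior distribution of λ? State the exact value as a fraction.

Total count: 0 + 1 + 0 + 0 + 0 = 1.
Total exposure: 5 weeks.
Conjugate update: add total count to the shape and total exposure to the rate, giving Gamma(23, 23).
Posterior mode = (α'−1)/β' = 22/23.

22/23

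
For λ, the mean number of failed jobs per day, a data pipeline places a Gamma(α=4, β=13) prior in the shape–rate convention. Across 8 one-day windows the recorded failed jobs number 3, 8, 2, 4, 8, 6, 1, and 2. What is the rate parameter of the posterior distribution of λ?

21

Total count: 3 + 8 + 2 + 4 + 8 + 6 + 1 + 2 = 34.
Total exposure: 8 days.
Conjugate update: add total count to the shape and total exposure to the rate, giving Gamma(38, 21).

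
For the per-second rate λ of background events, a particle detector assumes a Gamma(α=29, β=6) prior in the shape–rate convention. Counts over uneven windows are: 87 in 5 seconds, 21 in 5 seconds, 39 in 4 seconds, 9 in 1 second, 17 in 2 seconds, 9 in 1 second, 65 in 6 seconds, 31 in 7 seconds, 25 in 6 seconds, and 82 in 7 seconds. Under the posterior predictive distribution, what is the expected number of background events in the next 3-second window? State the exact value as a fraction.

621/25

Total count: 87 + 21 + 39 + 9 + 17 + 9 + 65 + 31 + 25 + 82 = 385.
Total exposure: 5 + 5 + 4 + 1 + 2 + 1 + 6 + 7 + 6 + 7 = 44 seconds.
By Gamma–Poisson conjugacy, the posterior is Gamma(α + Σx, β + Σt) = Gamma(29 + 385, 6 + 44) = Gamma(414, 50).
Predictive mean over a 3-second window = T·E[λ|data] = 3·414/50 = 621/25.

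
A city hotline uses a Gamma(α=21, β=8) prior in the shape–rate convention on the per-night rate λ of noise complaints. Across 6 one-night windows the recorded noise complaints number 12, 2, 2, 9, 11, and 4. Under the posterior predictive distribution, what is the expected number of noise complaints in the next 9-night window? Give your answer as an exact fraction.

Total count: 12 + 2 + 2 + 9 + 11 + 4 = 40.
Total exposure: 6 nights.
Conjugate update: add total count to the shape and total exposure to the rate, giving Gamma(61, 14).
Predictive mean over a 9-night window = T·E[λ|data] = 9·61/14 = 549/14.

549/14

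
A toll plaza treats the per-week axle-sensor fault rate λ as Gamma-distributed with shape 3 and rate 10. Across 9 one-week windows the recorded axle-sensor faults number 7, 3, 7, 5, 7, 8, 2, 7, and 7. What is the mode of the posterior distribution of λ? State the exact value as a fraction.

55/19

Total count: 7 + 3 + 7 + 5 + 7 + 8 + 2 + 7 + 7 = 53.
Total exposure: 9 weeks.
Gamma(α, β) with Poisson data over total exposure Σt gives posterior Gamma(α+Σx, β+Σt) = Gamma(56, 19).
Posterior mode = (α'−1)/β' = 55/19.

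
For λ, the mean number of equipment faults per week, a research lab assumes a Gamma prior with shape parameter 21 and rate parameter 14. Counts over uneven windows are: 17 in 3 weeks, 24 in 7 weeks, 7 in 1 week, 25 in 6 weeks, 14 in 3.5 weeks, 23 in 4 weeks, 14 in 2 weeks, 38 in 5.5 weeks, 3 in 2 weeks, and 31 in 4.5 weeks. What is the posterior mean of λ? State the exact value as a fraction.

Total count: 17 + 24 + 7 + 25 + 14 + 23 + 14 + 38 + 3 + 31 = 196.
Total exposure: 3 + 7 + 1 + 6 + 3.5 + 4 + 2 + 5.5 + 2 + 4.5 = 38.5 weeks.
Posterior: α' = 21 + 196 = 217, β' = 14 + 38.5 = 105/2.
Posterior mean = α'/β' = 217/(105/2) = 62/15.

62/15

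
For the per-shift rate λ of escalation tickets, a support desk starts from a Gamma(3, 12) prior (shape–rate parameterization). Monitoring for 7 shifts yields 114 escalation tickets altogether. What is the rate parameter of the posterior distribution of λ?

19

Total count 114 over total exposure 7 shifts.
The Gamma prior is conjugate for the Poisson rate, so λ | data ~ Gamma(3+114, 12+7) = Gamma(117, 19).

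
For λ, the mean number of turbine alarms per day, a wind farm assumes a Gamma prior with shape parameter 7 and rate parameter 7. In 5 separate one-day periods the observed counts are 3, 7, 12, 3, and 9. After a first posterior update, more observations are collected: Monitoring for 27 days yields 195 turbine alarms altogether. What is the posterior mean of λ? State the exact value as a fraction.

236/39

Total count: 3 + 7 + 12 + 3 + 9 = 34.
Total exposure: 5 days.
After the first batch: Gamma(7 + 34, 7 + 5) = Gamma(41, 12).
Total count 195 over total exposure 27 days.
After the second batch: Gamma(41 + 195, 12 + 27) = Gamma(236, 39).
Posterior mean = α'/β' = 236/39.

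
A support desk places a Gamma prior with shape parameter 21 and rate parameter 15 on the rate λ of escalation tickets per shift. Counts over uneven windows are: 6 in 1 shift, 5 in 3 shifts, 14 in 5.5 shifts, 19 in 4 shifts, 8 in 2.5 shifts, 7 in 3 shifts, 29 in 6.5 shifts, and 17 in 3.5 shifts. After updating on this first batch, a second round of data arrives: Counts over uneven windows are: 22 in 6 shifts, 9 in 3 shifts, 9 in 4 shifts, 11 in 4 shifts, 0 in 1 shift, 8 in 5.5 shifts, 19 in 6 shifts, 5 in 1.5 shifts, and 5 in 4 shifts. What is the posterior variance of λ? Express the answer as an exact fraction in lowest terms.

214/6241

Total count: 6 + 5 + 14 + 19 + 8 + 7 + 29 + 17 = 105.
Total exposure: 1 + 3 + 5.5 + 4 + 2.5 + 3 + 6.5 + 3.5 = 29 shifts.
After the first batch: Gamma(21 + 105, 15 + 29) = Gamma(126, 44).
Total count: 22 + 9 + 9 + 11 + 0 + 8 + 19 + 5 + 5 = 88.
Total exposure: 6 + 3 + 4 + 4 + 1 + 5.5 + 6 + 1.5 + 4 = 35 shifts.
After the second batch: Gamma(126 + 88, 44 + 35) = Gamma(214, 79).
Posterior variance = α'/β'² = 214/6241.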